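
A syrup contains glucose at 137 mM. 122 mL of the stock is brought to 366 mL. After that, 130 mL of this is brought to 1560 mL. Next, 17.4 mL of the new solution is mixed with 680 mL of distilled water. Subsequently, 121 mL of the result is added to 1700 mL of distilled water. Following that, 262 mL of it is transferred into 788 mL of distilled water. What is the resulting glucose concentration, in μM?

1.57 μM

Overall dilution factor = 3 × 12 × 40.08 × 15.05 × 4.008 = 8.70 × 10⁴.
137 mM / 8.70 × 10⁴ = 1.57 × 10⁻³ mM = 1.57 μM.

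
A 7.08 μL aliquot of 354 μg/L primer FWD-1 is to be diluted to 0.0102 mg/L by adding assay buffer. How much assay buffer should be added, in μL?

239 μL

0.0102 mg/L = 10.2 μg/L.
V₂ = C₁V₁/C₂ = 354 × 7.08 / 10.2 = 246 μL.
Diluent to add = V₂ − V₁ = 246 − 7.08 = 239 μL.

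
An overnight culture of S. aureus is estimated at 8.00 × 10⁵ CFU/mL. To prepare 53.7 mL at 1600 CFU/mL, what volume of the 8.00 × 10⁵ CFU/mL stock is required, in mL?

0.107 mL

V₁ = C₂V₂/C₁ = 1600 × 53.7 / 8.00 × 10⁵ = 0.107 mL.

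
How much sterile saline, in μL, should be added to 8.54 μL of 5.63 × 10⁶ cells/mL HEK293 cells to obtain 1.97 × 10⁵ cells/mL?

236 μL

V₂ = C₁V₁/C₂ = 5.63 × 10⁶ × 8.54 / 1.97 × 10⁵ = 244 μL.
Diluent to add = V₂ − V₁ = 244 − 8.54 = 236 μL.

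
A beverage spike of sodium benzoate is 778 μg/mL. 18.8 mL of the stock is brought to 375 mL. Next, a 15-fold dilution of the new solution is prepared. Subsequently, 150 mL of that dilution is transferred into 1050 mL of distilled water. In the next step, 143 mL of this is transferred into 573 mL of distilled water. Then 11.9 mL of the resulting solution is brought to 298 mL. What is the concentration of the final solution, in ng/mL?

Overall dilution factor = 19.95 × 15 × 8 × 5.007 × 25.04 = 3.00 × 10⁵.
778 μg/mL / 3.00 × 10⁵ = 2.59 × 10⁻³ μg/mL = 2.59 ng/mL.

2.59 ng/mL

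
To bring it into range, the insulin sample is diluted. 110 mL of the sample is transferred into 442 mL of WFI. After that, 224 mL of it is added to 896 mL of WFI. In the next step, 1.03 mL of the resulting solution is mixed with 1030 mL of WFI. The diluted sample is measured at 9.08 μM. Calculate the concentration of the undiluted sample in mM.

228 mM

Overall dilution factor = 5.018 × 5 × 1001 = 2.51 × 10⁴.
Original = 9.08 μM × 2.51 × 10⁴ = 2.28 × 10⁵ μM = 228 mM.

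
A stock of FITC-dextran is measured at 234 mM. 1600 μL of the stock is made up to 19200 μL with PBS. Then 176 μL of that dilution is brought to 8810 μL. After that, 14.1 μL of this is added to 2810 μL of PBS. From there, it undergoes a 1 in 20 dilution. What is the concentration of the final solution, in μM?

0.0972 μM

Overall dilution factor = 12 × 50.06 × 200.3 × 20 = 2.41 × 10⁶.
234 mM / 2.41 × 10⁶ = 9.72 × 10⁻⁵ mM = 0.0972 μM.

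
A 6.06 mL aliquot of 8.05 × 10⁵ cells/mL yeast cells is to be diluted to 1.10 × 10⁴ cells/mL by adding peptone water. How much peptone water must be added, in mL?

437 mL

V₂ = C₁V₁/C₂ = 8.05 × 10⁵ × 6.06 / 1.10 × 10⁴ = 443 mL.
Diluent to add = V₂ − V₁ = 443 − 6.06 = 437 mL.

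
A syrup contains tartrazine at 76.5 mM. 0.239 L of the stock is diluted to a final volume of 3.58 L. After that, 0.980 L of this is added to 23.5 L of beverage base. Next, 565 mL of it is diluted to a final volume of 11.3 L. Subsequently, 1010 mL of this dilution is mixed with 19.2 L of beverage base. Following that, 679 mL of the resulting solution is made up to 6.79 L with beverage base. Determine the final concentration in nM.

51.1 nM

Overall dilution factor = 14.98 × 24.98 × 20 × 20.01 × 10 = 1.50 × 10⁶.
76.5 mM / 1.50 × 10⁶ = 5.11 × 10⁻⁵ mM = 51.1 nM.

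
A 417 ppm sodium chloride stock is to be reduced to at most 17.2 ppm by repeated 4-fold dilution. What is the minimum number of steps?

Need 4ⁿ ≥ 24.2, so n ≥ log(24.2)/log(4) = 2.30.
Minimum whole steps: n = 3.

3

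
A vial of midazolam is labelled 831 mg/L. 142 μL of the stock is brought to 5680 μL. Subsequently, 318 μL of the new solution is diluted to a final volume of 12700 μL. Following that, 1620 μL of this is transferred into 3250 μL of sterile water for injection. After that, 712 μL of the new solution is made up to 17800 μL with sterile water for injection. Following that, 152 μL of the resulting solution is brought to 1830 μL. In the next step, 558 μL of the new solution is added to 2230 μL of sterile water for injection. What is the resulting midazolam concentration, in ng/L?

115 ng/L

Overall dilution factor = 40 × 39.94 × 3.006 × 25 × 12.04 × 4.996 = 7.22 × 10⁶.
831 mg/L / 7.22 × 10⁶ = 1.15 × 10⁻⁴ mg/L = 115 ng/L.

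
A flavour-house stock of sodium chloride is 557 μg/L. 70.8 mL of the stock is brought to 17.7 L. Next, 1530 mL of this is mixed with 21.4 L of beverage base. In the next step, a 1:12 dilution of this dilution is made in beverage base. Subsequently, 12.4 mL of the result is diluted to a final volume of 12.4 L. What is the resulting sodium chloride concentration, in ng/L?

0.0124 ng/L

Overall dilution factor = 250 × 14.99 × 12 × 1000 = 4.50 × 10⁷.
557 μg/L / 4.50 × 10⁷ = 1.24 × 10⁻⁵ μg/L = 0.0124 ng/L.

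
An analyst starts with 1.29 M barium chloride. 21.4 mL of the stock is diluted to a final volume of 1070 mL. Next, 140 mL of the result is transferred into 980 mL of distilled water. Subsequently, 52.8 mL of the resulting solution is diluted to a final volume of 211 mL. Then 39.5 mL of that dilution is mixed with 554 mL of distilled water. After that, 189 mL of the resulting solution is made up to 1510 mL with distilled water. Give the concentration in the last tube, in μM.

Overall dilution factor = 50 × 8 × 3.996 × 15.03 × 7.989 = 1.92 × 10⁵.
1.29 M / 1.92 × 10⁵ = 6.72 × 10⁻⁶ M = 6.72 μM.

6.72 μM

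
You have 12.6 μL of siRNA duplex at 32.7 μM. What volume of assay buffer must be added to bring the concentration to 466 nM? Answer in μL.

466 nM = 0.466 μM.
V₂ = C₁V₁/C₂ = 32.7 × 12.6 / 0.466 = 884 μL.
Diluent to add = V₂ − V₁ = 884 − 12.6 = 872 μL.

872 μL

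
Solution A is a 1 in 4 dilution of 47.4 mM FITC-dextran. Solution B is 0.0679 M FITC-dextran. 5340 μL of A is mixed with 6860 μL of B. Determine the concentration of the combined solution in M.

0.0434 M

C_A = 47.4 mM / 4 = 11.8 mM.
C_B = 0.0679 M = 67.9 mM.
C_mix = (C_A·V_A + C_B·V_B)/(V_A + V_B) = (11.8×5340 + 67.9×6860) / 12200 = 43.4 mM = 0.0434 M.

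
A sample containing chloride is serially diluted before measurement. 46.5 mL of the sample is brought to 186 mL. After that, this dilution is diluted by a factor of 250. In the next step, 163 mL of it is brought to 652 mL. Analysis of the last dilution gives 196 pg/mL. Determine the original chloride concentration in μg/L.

Overall dilution factor = 4 × 250 × 4 = 4000.
Original = 196 pg/mL × 4000 = 7.84 × 10⁵ pg/mL = 784 μg/L.

784 μg/L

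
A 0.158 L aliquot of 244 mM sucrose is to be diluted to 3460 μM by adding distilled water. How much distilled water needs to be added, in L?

3460 μM = 3.46 mM.
V₂ = C₁V₁/C₂ = 244 × 0.158 / 3.46 = 11.1 L.
Diluent to add = V₂ − V₁ = 11.1 − 0.158 = 11.0 L.

11.0 L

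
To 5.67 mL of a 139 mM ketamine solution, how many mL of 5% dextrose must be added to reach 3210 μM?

3210 μM = 3.21 mM.
V₂ = C₁V₁/C₂ = 139 × 5.67 / 3.21 = 246 mL.
Diluent to add = V₂ − V₁ = 246 − 5.67 = 240 mL.

240 mL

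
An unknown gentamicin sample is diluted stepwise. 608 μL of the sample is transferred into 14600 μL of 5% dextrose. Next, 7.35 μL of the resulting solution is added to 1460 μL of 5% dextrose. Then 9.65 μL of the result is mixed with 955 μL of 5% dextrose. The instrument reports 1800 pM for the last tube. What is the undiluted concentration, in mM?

0.899 mM

Overall dilution factor = 25.01 × 199.6 × 99.96 = 4.99 × 10⁵.
Original = 1800 pM × 4.99 × 10⁵ = 8.99 × 10⁸ pM = 0.899 mM.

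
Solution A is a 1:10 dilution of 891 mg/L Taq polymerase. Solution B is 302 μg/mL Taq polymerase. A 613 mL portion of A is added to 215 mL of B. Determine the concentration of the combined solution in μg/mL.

C_A = 891 mg/L / 10 = 89.1 mg/L.
C_B = 302 μg/mL = 302 mg/L.
C_mix = (C_A·V_A + C_B·V_B)/(V_A + V_B) = (89.1×613 + 302×215) / 828.0 = 144 mg/L = 144 μg/mL.

144 μg/mL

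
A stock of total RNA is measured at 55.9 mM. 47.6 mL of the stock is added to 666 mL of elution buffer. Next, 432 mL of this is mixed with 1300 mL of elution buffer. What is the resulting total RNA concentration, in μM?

930 μM

Overall dilution factor = 14.99 × 4.009 = 60.1.
55.9 mM / 60.1 = 0.930 mM = 930 μM.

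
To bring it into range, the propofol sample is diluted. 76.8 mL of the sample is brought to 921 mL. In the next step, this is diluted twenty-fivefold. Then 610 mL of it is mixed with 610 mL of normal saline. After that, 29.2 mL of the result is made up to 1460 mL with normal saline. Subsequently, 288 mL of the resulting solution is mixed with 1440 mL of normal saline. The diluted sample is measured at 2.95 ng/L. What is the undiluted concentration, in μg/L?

Overall dilution factor = 11.99 × 25 × 2 × 50 × 6 = 1.80 × 10⁵.
Original = 2.95 ng/L × 1.80 × 10⁵ = 5.31 × 10⁵ ng/L = 531 μg/L.

531 μg/L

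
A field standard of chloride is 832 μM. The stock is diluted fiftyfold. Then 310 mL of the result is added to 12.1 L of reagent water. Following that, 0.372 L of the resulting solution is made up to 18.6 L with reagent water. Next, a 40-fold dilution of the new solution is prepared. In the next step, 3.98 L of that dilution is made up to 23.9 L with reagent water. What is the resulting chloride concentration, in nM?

Overall dilution factor = 50 × 40.03 × 50 × 40 × 6.005 = 2.40 × 10⁷.
832 μM / 2.40 × 10⁷ = 3.46 × 10⁻⁵ μM = 0.0346 nM.

0.0346 nM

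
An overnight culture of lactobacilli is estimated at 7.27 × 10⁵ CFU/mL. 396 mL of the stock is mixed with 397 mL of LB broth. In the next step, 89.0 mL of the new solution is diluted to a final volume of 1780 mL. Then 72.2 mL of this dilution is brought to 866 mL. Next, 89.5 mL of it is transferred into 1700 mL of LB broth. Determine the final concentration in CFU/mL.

75.7 CFU/mL

Overall dilution factor = 2.003 × 20 × 11.99 × 19.99 = 9605.
7.27 × 10⁵ CFU/mL / 9605 = 75.7 CFU/mL.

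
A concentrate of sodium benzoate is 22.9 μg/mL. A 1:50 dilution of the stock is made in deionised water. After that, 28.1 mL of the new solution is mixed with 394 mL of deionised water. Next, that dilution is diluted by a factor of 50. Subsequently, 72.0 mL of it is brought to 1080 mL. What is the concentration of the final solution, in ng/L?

Overall dilution factor = 50 × 15.02 × 50 × 15 = 5.63 × 10⁵.
22.9 μg/mL / 5.63 × 10⁵ = 4.07 × 10⁻⁵ μg/mL = 40.7 ng/L.

40.7 ng/L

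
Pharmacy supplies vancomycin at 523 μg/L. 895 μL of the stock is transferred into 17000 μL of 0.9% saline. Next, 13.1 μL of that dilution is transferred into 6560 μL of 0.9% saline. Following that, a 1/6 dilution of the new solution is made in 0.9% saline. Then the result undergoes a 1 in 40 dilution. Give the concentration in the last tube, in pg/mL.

Overall dilution factor = 19.99 × 501.8 × 6 × 40 = 2.41 × 10⁶.
523 μg/L / 2.41 × 10⁶ = 2.17 × 10⁻⁴ μg/L = 0.217 pg/mL.

0.217 pg/mL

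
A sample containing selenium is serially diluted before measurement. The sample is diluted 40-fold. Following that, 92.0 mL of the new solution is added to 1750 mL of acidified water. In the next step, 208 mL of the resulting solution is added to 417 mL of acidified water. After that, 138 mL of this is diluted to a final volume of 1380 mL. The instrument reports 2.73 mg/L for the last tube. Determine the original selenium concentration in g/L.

65.7 g/L

Overall dilution factor = 40 × 20.02 × 3.005 × 10 = 2.41 × 10⁴.
Original = 2.73 mg/L × 2.41 × 10⁴ = 6.57 × 10⁴ mg/L = 65.7 g/L.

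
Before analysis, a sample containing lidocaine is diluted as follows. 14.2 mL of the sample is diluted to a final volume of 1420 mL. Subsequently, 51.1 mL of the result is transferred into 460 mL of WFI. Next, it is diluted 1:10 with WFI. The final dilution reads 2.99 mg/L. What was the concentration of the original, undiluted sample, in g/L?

29.9 g/L

Overall dilution factor = 100 × 10.00 × 10 = 1.00 × 10⁴.
Original = 2.99 mg/L × 1.00 × 10⁴ = 2.99 × 10⁴ mg/L = 29.9 g/L.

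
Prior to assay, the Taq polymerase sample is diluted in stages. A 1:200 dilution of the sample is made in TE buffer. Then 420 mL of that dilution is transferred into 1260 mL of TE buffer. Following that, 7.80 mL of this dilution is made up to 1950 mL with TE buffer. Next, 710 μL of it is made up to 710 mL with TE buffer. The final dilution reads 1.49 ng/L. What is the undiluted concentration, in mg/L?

Overall dilution factor = 200 × 4 × 250 × 1000 = 2.00 × 10⁸.
Original = 1.49 ng/L × 2.00 × 10⁸ = 2.98 × 10⁸ ng/L = 298 mg/L.

298 mg/L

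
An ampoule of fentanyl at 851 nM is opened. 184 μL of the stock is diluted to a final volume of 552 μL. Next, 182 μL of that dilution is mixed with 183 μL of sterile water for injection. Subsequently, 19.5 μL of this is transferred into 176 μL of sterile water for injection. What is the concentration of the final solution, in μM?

Overall dilution factor = 3 × 2.005 × 10.03 = 60.3.
851 nM / 60.3 = 14.1 nM = 0.0141 μM.

0.0141 μM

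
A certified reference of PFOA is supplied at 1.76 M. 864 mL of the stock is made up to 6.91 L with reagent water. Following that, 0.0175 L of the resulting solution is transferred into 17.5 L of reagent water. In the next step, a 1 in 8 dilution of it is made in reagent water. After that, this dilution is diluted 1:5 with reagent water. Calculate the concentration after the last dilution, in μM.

Overall dilution factor = 7.998 × 1001 × 8 × 5 = 3.20 × 10⁵.
1.76 M / 3.20 × 10⁵ = 5.50 × 10⁻⁶ M = 5.50 μM.

5.50 μM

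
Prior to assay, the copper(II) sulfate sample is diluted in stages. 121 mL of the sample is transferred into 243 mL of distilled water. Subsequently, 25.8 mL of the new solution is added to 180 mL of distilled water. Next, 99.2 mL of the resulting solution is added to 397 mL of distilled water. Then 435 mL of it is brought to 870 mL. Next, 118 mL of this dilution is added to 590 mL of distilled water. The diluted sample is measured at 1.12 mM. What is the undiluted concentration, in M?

1.61 M

Overall dilution factor = 3.008 × 7.977 × 5.002 × 2 × 6 = 1440.
Original = 1.12 mM × 1440 = 1613 mM = 1.61 M.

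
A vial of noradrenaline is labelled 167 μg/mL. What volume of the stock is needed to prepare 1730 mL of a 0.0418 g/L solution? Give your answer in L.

0.0418 g/L = 41.8 μg/mL.
V₁ = C₂V₂/C₁ = 41.8 × 1730 / 167 = 433 mL = 0.433 L.

0.433 L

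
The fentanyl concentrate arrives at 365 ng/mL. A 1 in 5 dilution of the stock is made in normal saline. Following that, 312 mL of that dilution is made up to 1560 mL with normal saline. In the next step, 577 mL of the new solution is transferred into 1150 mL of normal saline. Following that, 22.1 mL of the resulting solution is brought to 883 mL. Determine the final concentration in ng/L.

Overall dilution factor = 5 × 5 × 2.993 × 39.95 = 2990.
365 ng/mL / 2990 = 0.122 ng/mL = 122 ng/L.

122 ng/L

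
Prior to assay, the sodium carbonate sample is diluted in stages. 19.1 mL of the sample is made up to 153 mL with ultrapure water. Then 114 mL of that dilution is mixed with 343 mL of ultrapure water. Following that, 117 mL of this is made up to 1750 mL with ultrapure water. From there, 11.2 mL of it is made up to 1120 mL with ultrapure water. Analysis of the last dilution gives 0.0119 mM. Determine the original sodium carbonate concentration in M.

0.572 M

Overall dilution factor = 8.010 × 4.009 × 14.96 × 100 = 4.80 × 10⁴.
Original = 0.0119 mM × 4.80 × 10⁴ = 572 mM = 0.572 M.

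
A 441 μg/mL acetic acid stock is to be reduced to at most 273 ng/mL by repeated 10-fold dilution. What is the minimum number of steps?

4

Need 10ⁿ ≥ 1615, so n ≥ log(1615)/log(10) = 3.21.
Minimum whole steps: n = 4.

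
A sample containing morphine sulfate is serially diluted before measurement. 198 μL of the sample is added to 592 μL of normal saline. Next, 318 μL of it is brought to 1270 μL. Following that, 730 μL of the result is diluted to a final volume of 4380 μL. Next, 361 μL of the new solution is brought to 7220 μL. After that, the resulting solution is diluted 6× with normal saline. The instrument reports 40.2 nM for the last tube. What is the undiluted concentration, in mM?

Overall dilution factor = 3.990 × 3.994 × 6 × 20 × 6 = 1.15 × 10⁴.
Original = 40.2 nM × 1.15 × 10⁴ = 4.61 × 10⁵ nM = 0.461 mM.

0.461 mM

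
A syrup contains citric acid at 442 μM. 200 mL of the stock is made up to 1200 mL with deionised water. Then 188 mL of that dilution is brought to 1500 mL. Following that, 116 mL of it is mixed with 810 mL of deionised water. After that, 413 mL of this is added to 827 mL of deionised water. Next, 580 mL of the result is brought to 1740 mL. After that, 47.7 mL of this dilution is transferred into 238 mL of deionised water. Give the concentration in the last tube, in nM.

Overall dilution factor = 6 × 7.979 × 7.983 × 3.002 × 3 × 5.990 = 2.06 × 10⁴.
442 μM / 2.06 × 10⁴ = 0.0214 μM = 21.4 nM.

21.4 nM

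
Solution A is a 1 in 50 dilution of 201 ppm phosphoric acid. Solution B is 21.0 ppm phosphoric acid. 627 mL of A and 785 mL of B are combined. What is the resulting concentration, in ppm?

13.5 ppm

C_A = 201 ppm / 50 = 4.02 ppm.
C_mix = (C_A·V_A + C_B·V_B)/(V_A + V_B) = (4.02×627 + 21.0×785) / 1412 = 13.5 ppm.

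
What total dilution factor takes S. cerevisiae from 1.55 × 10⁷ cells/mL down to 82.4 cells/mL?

1.88 × 10⁵

Factor = C₀/C_target = 1.55 × 10⁷ cells/mL / 82.4 cells/mL = 1.88 × 10⁵.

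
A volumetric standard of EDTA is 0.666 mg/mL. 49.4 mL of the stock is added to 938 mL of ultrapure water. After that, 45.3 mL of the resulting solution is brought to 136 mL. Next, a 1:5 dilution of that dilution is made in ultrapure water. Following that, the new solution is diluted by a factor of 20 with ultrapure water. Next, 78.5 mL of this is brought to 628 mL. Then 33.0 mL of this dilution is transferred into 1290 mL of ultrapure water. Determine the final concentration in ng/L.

Overall dilution factor = 19.99 × 3.002 × 5 × 20 × 8 × 40.09 = 1.92 × 10⁶.
0.666 mg/mL / 1.92 × 10⁶ = 3.46 × 10⁻⁷ mg/mL = 346 ng/L.

346 ng/L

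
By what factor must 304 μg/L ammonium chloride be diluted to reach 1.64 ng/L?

Factor = C₀/C_target = 304 μg/L / 1.64 ng/L = 1.85 × 10⁵.

1.85 × 10⁵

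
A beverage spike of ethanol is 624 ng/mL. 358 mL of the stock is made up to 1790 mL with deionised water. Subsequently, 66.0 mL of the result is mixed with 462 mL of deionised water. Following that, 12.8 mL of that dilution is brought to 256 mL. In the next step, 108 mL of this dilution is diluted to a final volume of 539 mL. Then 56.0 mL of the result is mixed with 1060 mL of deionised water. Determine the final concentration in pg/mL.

7.84 pg/mL

Overall dilution factor = 5 × 8 × 20 × 4.991 × 19.93 = 7.96 × 10⁴.
624 ng/mL / 7.96 × 10⁴ = 7.84 × 10⁻³ ng/mL = 7.84 pg/mL.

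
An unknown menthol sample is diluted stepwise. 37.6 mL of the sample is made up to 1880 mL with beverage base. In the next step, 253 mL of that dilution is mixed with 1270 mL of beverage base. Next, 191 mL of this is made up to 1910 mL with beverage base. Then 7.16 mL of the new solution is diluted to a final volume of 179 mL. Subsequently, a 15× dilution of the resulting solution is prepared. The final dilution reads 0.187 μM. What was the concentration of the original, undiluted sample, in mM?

Overall dilution factor = 50 × 6.020 × 10 × 25 × 15 = 1.13 × 10⁶.
Original = 0.187 μM × 1.13 × 10⁶ = 2.11 × 10⁵ μM = 211 mM.

211 mM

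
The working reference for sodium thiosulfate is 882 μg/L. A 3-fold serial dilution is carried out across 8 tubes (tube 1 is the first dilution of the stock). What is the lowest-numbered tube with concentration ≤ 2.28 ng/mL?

tube 6

Tube n has concentration 882 μg/L / 3ⁿ.
Need 3ⁿ ≥ 882 μg/L / 2.28 ng/mL = 387, so n ≥ 5.42.
First such tube: n = 6.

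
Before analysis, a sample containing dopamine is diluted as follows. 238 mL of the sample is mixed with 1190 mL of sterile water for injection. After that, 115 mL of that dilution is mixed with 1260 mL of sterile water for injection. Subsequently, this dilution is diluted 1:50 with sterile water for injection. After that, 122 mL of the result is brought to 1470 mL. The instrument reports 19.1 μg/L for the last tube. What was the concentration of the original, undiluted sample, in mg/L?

825 mg/L

Overall dilution factor = 6 × 11.96 × 50 × 12.05 = 4.32 × 10⁴.
Original = 19.1 μg/L × 4.32 × 10⁴ = 8.25 × 10⁵ μg/L = 825 mg/L.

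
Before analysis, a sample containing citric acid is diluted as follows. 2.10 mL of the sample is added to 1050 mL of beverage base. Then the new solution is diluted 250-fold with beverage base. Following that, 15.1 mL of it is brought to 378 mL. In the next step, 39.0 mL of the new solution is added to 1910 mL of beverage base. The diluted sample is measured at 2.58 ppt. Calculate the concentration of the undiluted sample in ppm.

Overall dilution factor = 501 × 250 × 25.03 × 49.97 = 1.57 × 10⁸.
Original = 2.58 ppt × 1.57 × 10⁸ = 4.04 × 10⁸ ppt = 404 ppm.

404 ppm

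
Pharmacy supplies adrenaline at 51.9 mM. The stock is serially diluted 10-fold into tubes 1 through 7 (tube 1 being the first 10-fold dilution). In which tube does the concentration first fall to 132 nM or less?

tube 6

Tube n has concentration 51.9 mM / 10ⁿ.
Need 10ⁿ ≥ 51.9 mM / 132 nM = 3.93 × 10⁵, so n ≥ 5.59.
First such tube: n = 6.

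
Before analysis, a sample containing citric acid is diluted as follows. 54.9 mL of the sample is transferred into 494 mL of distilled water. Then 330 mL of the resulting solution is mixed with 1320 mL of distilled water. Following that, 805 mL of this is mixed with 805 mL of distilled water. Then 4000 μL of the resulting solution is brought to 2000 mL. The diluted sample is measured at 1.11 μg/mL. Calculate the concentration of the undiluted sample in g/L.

55.5 g/L

Overall dilution factor = 9.998 × 5 × 2 × 500 = 5.00 × 10⁴.
Original = 1.11 μg/mL × 5.00 × 10⁴ = 5.55 × 10⁴ μg/mL = 55.5 g/L.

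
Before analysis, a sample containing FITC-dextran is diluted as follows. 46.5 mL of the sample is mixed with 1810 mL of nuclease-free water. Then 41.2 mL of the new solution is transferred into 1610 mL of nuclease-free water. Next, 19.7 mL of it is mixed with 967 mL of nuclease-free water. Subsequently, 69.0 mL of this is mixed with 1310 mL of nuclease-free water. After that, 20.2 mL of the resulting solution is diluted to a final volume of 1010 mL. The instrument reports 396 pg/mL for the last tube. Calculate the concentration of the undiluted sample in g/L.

Overall dilution factor = 39.92 × 40.08 × 50.09 × 19.99 × 50 = 8.01 × 10⁷.
Original = 396 pg/mL × 8.01 × 10⁷ = 3.17 × 10¹⁰ pg/mL = 31.7 g/L.

31.7 g/L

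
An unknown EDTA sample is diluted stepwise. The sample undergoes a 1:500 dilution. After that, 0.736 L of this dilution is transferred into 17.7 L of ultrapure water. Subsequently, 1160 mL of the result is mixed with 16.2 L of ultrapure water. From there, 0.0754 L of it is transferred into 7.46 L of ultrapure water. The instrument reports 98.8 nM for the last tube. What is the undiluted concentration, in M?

Overall dilution factor = 500 × 25.05 × 14.97 × 99.94 = 1.87 × 10⁷.
Original = 98.8 nM × 1.87 × 10⁷ = 1.85 × 10⁹ nM = 1.85 M.

1.85 M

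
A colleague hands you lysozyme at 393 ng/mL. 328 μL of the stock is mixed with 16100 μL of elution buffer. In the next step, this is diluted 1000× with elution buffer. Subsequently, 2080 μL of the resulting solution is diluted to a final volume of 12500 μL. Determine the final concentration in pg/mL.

1.31 pg/mL

Overall dilution factor = 50.09 × 1000 × 6.010 = 3.01 × 10⁵.
393 ng/mL / 3.01 × 10⁵ = 1.31 × 10⁻³ ng/mL = 1.31 pg/mL.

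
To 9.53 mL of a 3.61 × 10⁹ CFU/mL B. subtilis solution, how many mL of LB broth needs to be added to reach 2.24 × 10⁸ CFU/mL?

144 mL

V₂ = C₁V₁/C₂ = 3.61 × 10⁹ × 9.53 / 2.24 × 10⁸ = 154 mL.
Diluent to add = V₂ − V₁ = 154 − 9.53 = 144 mL.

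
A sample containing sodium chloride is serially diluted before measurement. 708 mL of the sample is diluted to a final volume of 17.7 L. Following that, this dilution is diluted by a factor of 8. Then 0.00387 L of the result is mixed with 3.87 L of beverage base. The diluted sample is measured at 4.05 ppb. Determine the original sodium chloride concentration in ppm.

811 ppm

Overall dilution factor = 25 × 8 × 1001 = 2.00 × 10⁵.
Original = 4.05 ppb × 2.00 × 10⁵ = 8.11 × 10⁵ ppb = 811 ppm.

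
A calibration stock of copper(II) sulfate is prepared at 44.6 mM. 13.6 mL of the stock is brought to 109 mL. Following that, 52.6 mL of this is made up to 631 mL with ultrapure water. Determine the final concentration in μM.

464 μM

Overall dilution factor = 8.015 × 12.00 = 96.1.
44.6 mM / 96.1 = 0.464 mM = 464 μM.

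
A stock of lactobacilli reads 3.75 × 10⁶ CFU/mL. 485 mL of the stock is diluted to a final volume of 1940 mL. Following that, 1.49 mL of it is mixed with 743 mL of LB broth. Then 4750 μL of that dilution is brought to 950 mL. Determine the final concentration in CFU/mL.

Overall dilution factor = 4 × 499.7 × 200 = 4.00 × 10⁵.
3.75 × 10⁶ CFU/mL / 4.00 × 10⁵ = 9.38 CFU/mL.

9.38 CFU/mL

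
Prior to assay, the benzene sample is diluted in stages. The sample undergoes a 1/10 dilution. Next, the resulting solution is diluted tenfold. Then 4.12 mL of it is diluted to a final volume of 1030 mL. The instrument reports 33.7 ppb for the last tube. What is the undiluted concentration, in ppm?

Overall dilution factor = 10 × 10 × 250 = 2.50 × 10⁴.
Original = 33.7 ppb × 2.50 × 10⁴ = 8.43 × 10⁵ ppb = 842 ppm.

842 ppm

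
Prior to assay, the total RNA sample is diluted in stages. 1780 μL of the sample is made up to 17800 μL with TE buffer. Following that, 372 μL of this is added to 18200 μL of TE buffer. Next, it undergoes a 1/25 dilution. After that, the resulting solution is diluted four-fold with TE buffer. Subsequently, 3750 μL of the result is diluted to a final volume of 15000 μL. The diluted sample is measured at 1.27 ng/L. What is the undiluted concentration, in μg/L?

254 μg/L

Overall dilution factor = 10 × 49.92 × 25 × 4 × 4 = 2.00 × 10⁵.
Original = 1.27 ng/L × 2.00 × 10⁵ = 2.54 × 10⁵ ng/L = 254 μg/L.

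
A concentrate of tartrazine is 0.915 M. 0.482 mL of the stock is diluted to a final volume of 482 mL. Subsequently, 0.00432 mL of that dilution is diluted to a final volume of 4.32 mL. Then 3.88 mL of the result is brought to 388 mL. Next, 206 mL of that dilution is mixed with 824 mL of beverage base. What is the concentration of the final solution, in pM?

Overall dilution factor = 1000 × 1000 × 100 × 5 = 5.00 × 10⁸.
0.915 M / 5.00 × 10⁸ = 1.83 × 10⁻⁹ M = 1830 pM.

1830 pM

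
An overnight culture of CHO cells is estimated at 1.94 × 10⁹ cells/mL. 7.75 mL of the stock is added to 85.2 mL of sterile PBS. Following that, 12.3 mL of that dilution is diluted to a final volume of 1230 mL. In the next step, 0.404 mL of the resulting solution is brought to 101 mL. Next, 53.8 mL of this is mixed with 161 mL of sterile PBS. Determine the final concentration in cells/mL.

1620 cells/mL

Overall dilution factor = 11.99 × 100 × 250 × 3.993 = 1.20 × 10⁶.
1.94 × 10⁹ cells/mL / 1.20 × 10⁶ = 1620 cells/mL.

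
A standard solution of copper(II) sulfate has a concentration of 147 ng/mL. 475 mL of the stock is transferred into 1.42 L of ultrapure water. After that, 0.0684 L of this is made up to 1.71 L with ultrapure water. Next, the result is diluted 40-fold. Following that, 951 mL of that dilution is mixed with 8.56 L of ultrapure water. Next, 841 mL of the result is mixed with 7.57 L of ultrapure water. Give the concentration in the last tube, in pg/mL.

0.368 pg/mL

Overall dilution factor = 3.989 × 25 × 40 × 10.00 × 10.00 = 3.99 × 10⁵.
147 ng/mL / 3.99 × 10⁵ = 3.68 × 10⁻⁴ ng/mL = 0.368 pg/mL.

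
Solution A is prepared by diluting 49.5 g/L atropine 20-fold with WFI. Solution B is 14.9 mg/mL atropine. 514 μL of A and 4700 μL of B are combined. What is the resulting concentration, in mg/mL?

C_A = 49.5 g/L / 20 = 2.48 g/L.
C_B = 14.9 mg/mL = 14.9 g/L.
C_mix = (C_A·V_A + C_B·V_B)/(V_A + V_B) = (2.48×514 + 14.9×4700) / 5214 = 13.7 g/L = 13.7 mg/mL.

13.7 mg/mL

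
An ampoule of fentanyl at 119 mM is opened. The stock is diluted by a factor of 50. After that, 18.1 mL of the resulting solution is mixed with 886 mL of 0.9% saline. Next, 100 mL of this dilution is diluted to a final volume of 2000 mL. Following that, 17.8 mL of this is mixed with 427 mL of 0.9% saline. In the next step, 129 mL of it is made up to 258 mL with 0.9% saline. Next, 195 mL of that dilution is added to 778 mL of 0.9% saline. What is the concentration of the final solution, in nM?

9.55 nM

Overall dilution factor = 50 × 49.95 × 20 × 24.99 × 2 × 4.990 = 1.25 × 10⁷.
119 mM / 1.25 × 10⁷ = 9.55 × 10⁻⁶ mM = 9.55 nM.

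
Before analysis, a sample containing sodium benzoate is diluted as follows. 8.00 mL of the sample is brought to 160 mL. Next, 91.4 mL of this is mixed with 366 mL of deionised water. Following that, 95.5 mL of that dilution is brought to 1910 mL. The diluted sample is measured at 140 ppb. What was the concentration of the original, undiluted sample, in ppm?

Overall dilution factor = 20 × 5.004 × 20 = 2002.
Original = 140 ppb × 2002 = 2.80 × 10⁵ ppb = 280 ppm.

280 ppm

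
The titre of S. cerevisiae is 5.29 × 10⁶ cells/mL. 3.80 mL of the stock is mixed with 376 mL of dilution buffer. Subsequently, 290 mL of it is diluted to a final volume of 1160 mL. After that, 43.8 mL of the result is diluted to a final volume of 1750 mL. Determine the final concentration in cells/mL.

331 cells/mL

Overall dilution factor = 99.95 × 4 × 39.95 = 1.60 × 10⁴.
5.29 × 10⁶ cells/mL / 1.60 × 10⁴ = 331 cells/mL.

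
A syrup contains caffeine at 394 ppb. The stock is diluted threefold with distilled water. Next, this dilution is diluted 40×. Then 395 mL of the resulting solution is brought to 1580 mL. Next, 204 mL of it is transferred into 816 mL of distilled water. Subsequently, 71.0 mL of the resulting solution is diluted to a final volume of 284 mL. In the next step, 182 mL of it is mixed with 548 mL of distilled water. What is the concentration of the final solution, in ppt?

Overall dilution factor = 3 × 40 × 4 × 5 × 4 × 4.011 = 3.85 × 10⁴.
394 ppb / 3.85 × 10⁴ = 0.0102 ppb = 10.2 ppt.

10.2 ppt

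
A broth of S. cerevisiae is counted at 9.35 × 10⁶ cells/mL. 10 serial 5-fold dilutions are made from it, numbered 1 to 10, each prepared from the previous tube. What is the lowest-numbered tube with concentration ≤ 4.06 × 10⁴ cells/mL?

tube 4

Tube n has concentration 9.35 × 10⁶ cells/mL / 5ⁿ.
Need 5ⁿ ≥ 9.35 × 10⁶ cells/mL / 4.06 × 10⁴ cells/mL = 230, so n ≥ 3.38.
First such tube: n = 4.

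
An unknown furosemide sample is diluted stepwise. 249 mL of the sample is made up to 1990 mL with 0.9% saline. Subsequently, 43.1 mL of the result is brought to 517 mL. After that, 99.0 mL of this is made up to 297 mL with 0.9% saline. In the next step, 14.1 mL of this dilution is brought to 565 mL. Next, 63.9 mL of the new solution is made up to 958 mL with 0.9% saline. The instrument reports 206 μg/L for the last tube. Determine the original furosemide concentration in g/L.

Overall dilution factor = 7.992 × 12.00 × 3 × 40.07 × 14.99 = 1.73 × 10⁵.
Original = 206 μg/L × 1.73 × 10⁵ = 3.56 × 10⁷ μg/L = 35.6 g/L.

35.6 g/L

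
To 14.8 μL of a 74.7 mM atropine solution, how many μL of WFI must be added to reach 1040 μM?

1050 μL

1040 μM = 1.04 mM.
V₂ = C₁V₁/C₂ = 74.7 × 14.8 / 1.04 = 1063 μL.
Diluent to add = V₂ − V₁ = 1063 − 14.8 = 1050 μL.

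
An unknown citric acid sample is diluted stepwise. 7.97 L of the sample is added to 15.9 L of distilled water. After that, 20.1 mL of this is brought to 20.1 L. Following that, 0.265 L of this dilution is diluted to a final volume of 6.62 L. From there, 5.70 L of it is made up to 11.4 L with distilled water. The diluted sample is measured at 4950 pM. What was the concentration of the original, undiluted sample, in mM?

Overall dilution factor = 2.995 × 1000 × 24.98 × 2 = 1.50 × 10⁵.
Original = 4950 pM × 1.50 × 10⁵ = 7.41 × 10⁸ pM = 0.741 mM.

0.741 mM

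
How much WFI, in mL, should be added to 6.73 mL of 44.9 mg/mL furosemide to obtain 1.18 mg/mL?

249 mL

V₂ = C₁V₁/C₂ = 44.9 × 6.73 / 1.18 = 256 mL.
Diluent to add = V₂ − V₁ = 256 − 6.73 = 249 mL.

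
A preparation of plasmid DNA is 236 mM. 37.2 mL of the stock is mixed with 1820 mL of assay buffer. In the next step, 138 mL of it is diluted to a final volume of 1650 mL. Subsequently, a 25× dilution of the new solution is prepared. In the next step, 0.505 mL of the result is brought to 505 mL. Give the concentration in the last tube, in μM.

Overall dilution factor = 49.92 × 11.96 × 25 × 1000 = 1.49 × 10⁷.
236 mM / 1.49 × 10⁷ = 1.58 × 10⁻⁵ mM = 0.0158 μM.

0.0158 μM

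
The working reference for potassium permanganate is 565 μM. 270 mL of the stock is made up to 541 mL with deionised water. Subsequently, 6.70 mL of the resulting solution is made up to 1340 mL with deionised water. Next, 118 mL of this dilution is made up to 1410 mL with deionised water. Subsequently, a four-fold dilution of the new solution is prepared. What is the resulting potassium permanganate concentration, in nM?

Overall dilution factor = 2.004 × 200 × 11.95 × 4 = 1.92 × 10⁴.
565 μM / 1.92 × 10⁴ = 0.0295 μM = 29.5 nM.

29.5 nM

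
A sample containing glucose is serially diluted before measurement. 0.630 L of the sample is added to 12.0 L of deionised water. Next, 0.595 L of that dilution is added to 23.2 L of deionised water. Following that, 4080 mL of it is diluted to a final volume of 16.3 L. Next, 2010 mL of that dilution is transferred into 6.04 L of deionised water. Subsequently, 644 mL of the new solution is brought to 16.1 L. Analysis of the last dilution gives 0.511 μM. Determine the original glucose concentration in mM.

164 mM

Overall dilution factor = 20.05 × 39.99 × 3.995 × 4.005 × 25 = 3.21 × 10⁵.
Original = 0.511 μM × 3.21 × 10⁵ = 1.64 × 10⁵ μM = 164 mM.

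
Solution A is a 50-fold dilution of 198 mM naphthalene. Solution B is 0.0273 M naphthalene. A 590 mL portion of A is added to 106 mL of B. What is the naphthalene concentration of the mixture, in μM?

C_A = 198 mM / 50 = 3.96 mM.
C_B = 0.0273 M = 27.3 mM.
C_mix = (C_A·V_A + C_B·V_B)/(V_A + V_B) = (3.96×590 + 27.3×106) / 696.0 = 7.51 mM = 7510 μM.

7510 μM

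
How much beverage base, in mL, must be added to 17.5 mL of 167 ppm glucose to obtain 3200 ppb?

896 mL

3200 ppb = 3.20 ppm.
V₂ = C₁V₁/C₂ = 167 × 17.5 / 3.20 = 913 mL.
Diluent to add = V₂ − V₁ = 913 − 17.5 = 896 mL.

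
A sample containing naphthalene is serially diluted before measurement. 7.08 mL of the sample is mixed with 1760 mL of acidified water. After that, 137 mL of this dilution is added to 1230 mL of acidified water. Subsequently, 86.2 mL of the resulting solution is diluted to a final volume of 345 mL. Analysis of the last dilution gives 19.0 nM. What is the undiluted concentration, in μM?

Overall dilution factor = 249.6 × 9.978 × 4.002 = 9967.
Original = 19.0 nM × 9967 = 1.89 × 10⁵ nM = 189 μM.

189 μM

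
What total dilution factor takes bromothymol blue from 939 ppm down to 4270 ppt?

2.20 × 10⁵

Factor = C₀/C_target = 939 ppm / 4270 ppt = 2.20 × 10⁵.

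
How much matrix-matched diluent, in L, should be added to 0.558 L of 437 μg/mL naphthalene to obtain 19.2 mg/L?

12.1 L

19.2 mg/L = 19.2 μg/mL.
V₂ = C₁V₁/C₂ = 437 × 0.558 / 19.2 = 12.7 L.
Diluent to add = V₂ − V₁ = 12.7 − 0.558 = 12.1 L.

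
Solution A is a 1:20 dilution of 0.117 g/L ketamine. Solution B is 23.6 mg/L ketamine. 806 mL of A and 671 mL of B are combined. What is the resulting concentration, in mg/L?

13.9 mg/L

C_A = 0.117 g/L / 20 = 5.85 × 10⁻³ g/L.
C_B = 23.6 mg/L = 0.0236 g/L.
C_mix = (C_A·V_A + C_B·V_B)/(V_A + V_B) = (5.85 × 10⁻³×806 + 0.0236×671) / 1477 = 0.0139 g/L = 13.9 mg/L.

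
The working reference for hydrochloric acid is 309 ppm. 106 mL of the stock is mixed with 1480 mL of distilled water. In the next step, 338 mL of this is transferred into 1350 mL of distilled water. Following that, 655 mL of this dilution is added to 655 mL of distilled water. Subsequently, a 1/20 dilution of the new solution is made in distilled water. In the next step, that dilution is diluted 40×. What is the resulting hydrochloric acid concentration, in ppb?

2.58 ppb

Overall dilution factor = 14.96 × 4.994 × 2 × 20 × 40 = 1.20 × 10⁵.
309 ppm / 1.20 × 10⁵ = 2.58 × 10⁻³ ppm = 2.58 ppb.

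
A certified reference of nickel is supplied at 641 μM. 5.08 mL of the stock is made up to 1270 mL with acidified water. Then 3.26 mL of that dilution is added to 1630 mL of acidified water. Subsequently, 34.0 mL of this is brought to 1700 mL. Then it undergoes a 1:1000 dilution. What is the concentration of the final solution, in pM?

0.102 pM

Overall dilution factor = 250 × 501 × 50 × 1000 = 6.26 × 10⁹.
641 μM / 6.26 × 10⁹ = 1.02 × 10⁻⁷ μM = 0.102 pM.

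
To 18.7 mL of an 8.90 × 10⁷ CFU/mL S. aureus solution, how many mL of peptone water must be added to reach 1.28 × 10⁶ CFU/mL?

1280 mL

V₂ = C₁V₁/C₂ = 8.90 × 10⁷ × 18.7 / 1.28 × 10⁶ = 1300 mL.
Diluent to add = V₂ − V₁ = 1300 − 18.7 = 1280 mL.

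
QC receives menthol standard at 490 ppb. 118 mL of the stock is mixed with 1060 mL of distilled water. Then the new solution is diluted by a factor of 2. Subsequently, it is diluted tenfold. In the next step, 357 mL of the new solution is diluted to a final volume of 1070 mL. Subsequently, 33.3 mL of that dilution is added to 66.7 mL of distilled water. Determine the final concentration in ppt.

273 ppt

Overall dilution factor = 9.983 × 2 × 10 × 2.997 × 3.003 = 1797.
490 ppb / 1797 = 0.273 ppb = 273 ppt.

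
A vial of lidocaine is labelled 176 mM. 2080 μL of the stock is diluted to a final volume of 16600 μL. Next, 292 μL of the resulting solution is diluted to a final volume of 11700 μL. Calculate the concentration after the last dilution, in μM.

Overall dilution factor = 7.981 × 40.07 = 320.
176 mM / 320 = 0.550 mM = 550 μM.

550 μM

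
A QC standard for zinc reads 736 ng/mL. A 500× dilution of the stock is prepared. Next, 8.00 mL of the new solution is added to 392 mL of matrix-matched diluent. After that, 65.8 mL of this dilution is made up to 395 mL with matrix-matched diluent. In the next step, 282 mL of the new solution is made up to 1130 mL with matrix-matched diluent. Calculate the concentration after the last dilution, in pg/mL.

1.22 pg/mL

Overall dilution factor = 500 × 50 × 6.003 × 4.007 = 6.01 × 10⁵.
736 ng/mL / 6.01 × 10⁵ = 1.22 × 10⁻³ ng/mL = 1.22 pg/mL.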